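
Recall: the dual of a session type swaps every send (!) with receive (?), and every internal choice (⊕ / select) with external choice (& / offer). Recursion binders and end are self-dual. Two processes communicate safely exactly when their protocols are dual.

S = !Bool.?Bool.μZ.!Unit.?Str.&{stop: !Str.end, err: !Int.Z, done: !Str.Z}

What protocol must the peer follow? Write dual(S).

!Bool → ?Bool
  ?Bool → !Bool
    μZ → μZ  (binder kept)
      !Unit → ?Unit
        ?Str → !Str
          &{stop,err,done} → ⊕{stop,err,done}  (&→⊕)
            case stop:
              !Str → ?Str
                end ↦ end
            case err:
              !Int → ?Int
                Z ↦ Z
            case done:
              !Str → ?Str
                Z ↦ Z

?Bool.!Bool.μZ.?Unit.!Str.⊕{stop: ?Str.end, err: ?Int.Z, done: ?Str.Z}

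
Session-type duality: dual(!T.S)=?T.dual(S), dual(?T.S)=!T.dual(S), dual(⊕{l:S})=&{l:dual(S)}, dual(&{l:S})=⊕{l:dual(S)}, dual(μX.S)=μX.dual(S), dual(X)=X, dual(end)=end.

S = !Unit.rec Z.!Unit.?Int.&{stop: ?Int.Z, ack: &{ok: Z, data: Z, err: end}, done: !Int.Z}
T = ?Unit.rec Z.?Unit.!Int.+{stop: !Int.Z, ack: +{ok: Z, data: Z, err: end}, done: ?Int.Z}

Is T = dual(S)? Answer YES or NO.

YES

!Unit | ?Unit  ok
  rec Z | rec Z  ok (μ self-dual)
    !Unit | ?Unit  ok
      ?Int | !Int  ok
        &{stop,ack,done} | +{stop,ack,done}  ok labels match
          [stop]
            ?Int | !Int  ok
              Z | Z  ok
          [ack]
            &{ok,data,err} | +{ok,data,err}  ok labels match
              [ok]
                Z | Z  ok
              [data]
                Z | Z  ok
              [err]
                end | end  ok
          [done]
            !Int | ?Int  ok
              Z | Z  ok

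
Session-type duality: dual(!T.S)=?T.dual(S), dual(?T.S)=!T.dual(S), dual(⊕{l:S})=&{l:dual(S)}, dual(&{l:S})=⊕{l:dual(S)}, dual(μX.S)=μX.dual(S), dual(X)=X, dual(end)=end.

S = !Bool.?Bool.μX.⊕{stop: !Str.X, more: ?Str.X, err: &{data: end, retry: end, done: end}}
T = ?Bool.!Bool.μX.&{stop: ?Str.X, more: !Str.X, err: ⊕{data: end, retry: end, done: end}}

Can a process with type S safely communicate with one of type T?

YES

!Bool ‖ ?Bool  ✓
  ?Bool ‖ !Bool  ✓
    μX ‖ μX  ✓ (rec unchanged)
      ⊕{stop,more,err} ‖ &{stop,more,err}  ✓ labels match
        case stop:
          !Str ‖ ?Str  ✓
            X ‖ X  ✓
        case more:
          ?Str ‖ !Str  ✓
            X ‖ X  ✓
        case err:
          &{data,retry,done} ‖ ⊕{data,retry,done}  ✓ labels match
            case data:
              end ‖ end  ✓
            case retry:
              end ‖ end  ✓
            case done:
              end ‖ end  ✓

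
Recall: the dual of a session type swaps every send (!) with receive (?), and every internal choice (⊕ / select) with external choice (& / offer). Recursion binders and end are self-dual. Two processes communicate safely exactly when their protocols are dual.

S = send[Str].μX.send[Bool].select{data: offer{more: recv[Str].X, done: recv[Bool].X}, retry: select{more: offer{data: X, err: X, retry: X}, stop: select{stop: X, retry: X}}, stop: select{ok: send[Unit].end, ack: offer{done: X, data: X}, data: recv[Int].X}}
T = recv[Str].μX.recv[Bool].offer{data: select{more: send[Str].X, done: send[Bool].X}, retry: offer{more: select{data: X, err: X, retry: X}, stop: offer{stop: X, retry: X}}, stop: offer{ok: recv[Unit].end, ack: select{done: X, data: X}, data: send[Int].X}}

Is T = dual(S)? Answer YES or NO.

YES

send[Str] ‖ recv[Str]  ✓
  μX ‖ μX  ✓ (μ self-dual)
    send[Bool] ‖ recv[Bool]  ✓
      select{data,retry,stop} ‖ offer{data,retry,stop}  ✓ label sets agree
        case data:
          offer{more,done} ‖ select{more,done}  ✓ label sets agree
            case more:
              recv[Str] ‖ send[Str]  ✓
                X ‖ X  ✓
            case done:
              recv[Bool] ‖ send[Bool]  ✓
                X ‖ X  ✓
        case retry:
          select{more,stop} ‖ offer{more,stop}  ✓ label sets agree
            case more:
              offer{data,err,retry} ‖ select{data,err,retry}  ✓ label sets agree
                case data:
                  X ‖ X  ✓
                case err:
                  X ‖ X  ✓
                case retry:
                  X ‖ X  ✓
            case stop:
              select{stop,retry} ‖ offer{stop,retry}  ✓ label sets agree
                case stop:
                  X ‖ X  ✓
                case retry:
                  X ‖ X  ✓
        case stop:
          select{ok,ack,data} ‖ offer{ok,ack,data}  ✓ label sets agree
            case ok:
              send[Unit] ‖ recv[Unit]  ✓
                end ‖ end  ✓
            case ack:
              offer{done,data} ‖ select{done,data}  ✓ label sets agree
                case done:
                  X ‖ X  ✓
                case data:
                  X ‖ X  ✓
            case data:
              recv[Int] ‖ send[Int]  ✓
                X ‖ X  ✓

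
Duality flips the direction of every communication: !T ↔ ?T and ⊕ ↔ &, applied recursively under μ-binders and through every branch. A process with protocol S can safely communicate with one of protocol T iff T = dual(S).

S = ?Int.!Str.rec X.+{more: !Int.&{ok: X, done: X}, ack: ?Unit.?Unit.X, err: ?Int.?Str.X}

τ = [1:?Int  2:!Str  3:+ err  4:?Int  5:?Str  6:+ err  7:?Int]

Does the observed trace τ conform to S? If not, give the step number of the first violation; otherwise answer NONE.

@1 ?Int  match  now at !Str.rec X.…
@2 !Str  match  now at rec X.…
@3 + err  match  now at ?Int.?Str.rec X.…
@4 ?Int  match  now at ?Str.rec X.…
@5 ?Str  match  now at rec X.…
@6 + err  match  now at ?Int.?Str.rec X.…
@7 ?Int  match  now at ?Str.rec X.…
all 7 steps conform

NONE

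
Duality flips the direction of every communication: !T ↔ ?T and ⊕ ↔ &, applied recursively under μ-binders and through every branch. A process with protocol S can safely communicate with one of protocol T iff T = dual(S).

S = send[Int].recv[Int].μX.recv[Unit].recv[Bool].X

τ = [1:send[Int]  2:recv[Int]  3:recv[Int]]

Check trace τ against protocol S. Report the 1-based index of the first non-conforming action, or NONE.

[1] send[Int]  ok  now at recv[Int].μX.…
[2] recv[Int]  ok  now at μX.…
[3] got recv[Int], protocol expects recv[Unit]  ✗

3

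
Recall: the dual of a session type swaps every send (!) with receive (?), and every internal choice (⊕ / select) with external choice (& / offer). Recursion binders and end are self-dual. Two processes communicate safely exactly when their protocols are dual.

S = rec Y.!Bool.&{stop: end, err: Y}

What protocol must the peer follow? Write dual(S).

rec Y.?Bool.+{stop: end, err: Y}

rec Y → rec Y  (rec unchanged)
  !Bool → ?Bool
    &{stop,err} → +{stop,err}  (external→internal)
      [stop]
        dual(end) = end
      [err]
        dual(Y) = Y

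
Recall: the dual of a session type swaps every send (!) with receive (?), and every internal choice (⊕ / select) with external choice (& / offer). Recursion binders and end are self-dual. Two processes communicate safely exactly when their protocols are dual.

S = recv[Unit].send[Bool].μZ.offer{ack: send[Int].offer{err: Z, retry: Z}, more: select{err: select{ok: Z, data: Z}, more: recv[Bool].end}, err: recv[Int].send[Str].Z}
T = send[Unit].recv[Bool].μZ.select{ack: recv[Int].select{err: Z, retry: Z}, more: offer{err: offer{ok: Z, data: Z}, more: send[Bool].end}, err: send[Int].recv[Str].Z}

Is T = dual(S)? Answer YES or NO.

YES

recv[Unit] ‖ send[Unit]  ok
  send[Bool] ‖ recv[Bool]  ok
    μZ ‖ μZ  ok (μ self-dual)
      offer{ack,more,err} ‖ select{ack,more,err}  ok same labels
        • ack:
          send[Int] ‖ recv[Int]  ok
            offer{err,retry} ‖ select{err,retry}  ok same labels
              • err:
                Z ‖ Z  ok
              • retry:
                Z ‖ Z  ok
        • more:
          select{err,more} ‖ offer{err,more}  ok same labels
            • err:
              select{ok,data} ‖ offer{ok,data}  ok same labels
                • ok:
                  Z ‖ Z  ok
                • data:
                  Z ‖ Z  ok
            • more:
              recv[Bool] ‖ send[Bool]  ok
                end ‖ end  ok
        • err:
          recv[Int] ‖ send[Int]  ok
            send[Str] ‖ recv[Str]  ok
              Z ‖ Z  ok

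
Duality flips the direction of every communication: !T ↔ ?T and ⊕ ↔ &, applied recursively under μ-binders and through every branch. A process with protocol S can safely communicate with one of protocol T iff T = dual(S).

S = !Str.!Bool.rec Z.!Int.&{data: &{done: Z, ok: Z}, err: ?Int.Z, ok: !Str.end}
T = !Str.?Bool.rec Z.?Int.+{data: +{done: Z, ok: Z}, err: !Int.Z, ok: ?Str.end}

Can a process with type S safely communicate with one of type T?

!Str ‖ !Str  ✗ same direction on both sides — not dual

NO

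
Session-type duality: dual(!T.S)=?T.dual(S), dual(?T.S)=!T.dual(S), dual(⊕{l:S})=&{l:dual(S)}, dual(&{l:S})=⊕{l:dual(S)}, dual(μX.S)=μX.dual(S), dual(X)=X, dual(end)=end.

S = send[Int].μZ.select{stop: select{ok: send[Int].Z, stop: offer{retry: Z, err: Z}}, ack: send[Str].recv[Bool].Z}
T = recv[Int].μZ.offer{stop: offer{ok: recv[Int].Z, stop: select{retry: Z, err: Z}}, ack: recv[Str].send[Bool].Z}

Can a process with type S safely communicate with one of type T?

send[Int] vs recv[Int]  ok
  μZ vs μZ  ok (binder kept)
    select{stop,ack} vs offer{stop,ack}  ok label sets agree
      • stop:
        select{ok,stop} vs offer{ok,stop}  ok label sets agree
          • ok:
            send[Int] vs recv[Int]  ok
              Z vs Z  ok
          • stop:
            offer{retry,err} vs select{retry,err}  ok label sets agree
              • retry:
                Z vs Z  ok
              • err:
                Z vs Z  ok
      • ack:
        send[Str] vs recv[Str]  ok
          recv[Bool] vs send[Bool]  ok
            Z vs Z  ok

YES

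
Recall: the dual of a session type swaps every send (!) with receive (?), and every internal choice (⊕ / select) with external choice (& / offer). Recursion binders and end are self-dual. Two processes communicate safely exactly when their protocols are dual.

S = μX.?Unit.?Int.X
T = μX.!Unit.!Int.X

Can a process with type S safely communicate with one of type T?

YES

μX ‖ μX  match (μ self-dual)
  ?Unit ‖ !Unit  match
    ?Int ‖ !Int  match
      X ‖ X  match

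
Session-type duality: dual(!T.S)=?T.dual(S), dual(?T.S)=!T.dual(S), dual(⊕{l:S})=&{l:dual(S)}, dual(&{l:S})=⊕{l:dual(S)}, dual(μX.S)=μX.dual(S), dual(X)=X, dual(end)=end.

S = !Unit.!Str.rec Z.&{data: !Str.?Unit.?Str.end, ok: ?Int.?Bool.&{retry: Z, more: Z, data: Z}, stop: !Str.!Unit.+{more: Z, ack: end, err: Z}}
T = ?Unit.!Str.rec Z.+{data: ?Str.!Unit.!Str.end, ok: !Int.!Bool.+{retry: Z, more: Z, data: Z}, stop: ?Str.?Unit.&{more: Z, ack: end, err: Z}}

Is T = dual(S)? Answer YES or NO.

!Unit vs ?Unit  ✓
  !Str vs !Str  ✗ same direction on both sides — not dual

NO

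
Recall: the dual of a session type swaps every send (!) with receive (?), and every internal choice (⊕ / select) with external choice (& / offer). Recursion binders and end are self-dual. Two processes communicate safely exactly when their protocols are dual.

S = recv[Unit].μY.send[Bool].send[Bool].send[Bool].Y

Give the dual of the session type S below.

send[Unit].μY.recv[Bool].recv[Bool].recv[Bool].Y

recv[Unit] = send[Unit]
  μY = μY  (binder kept)
    send[Bool] = recv[Bool]
      send[Bool] = recv[Bool]
        send[Bool] = recv[Bool]
          Y ↦ Y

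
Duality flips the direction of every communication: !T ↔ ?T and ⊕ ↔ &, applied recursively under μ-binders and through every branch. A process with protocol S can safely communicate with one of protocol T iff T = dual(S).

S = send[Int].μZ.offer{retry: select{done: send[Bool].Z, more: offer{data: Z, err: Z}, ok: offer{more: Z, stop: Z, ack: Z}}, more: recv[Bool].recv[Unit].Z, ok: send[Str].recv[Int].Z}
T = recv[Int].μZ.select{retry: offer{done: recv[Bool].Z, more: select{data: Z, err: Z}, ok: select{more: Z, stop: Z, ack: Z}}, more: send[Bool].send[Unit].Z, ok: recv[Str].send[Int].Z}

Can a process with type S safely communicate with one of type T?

YES

send[Int] vs recv[Int]  ✓
  μZ vs μZ  ✓ (rec unchanged)
    offer{retry,more,ok} vs select{retry,more,ok}  ✓ same labels
      • retry:
        select{done,more,ok} vs offer{done,more,ok}  ✓ same labels
          • done:
            send[Bool] vs recv[Bool]  ✓
              Z vs Z  ✓
          • more:
            offer{data,err} vs select{data,err}  ✓ same labels
              • data:
                Z vs Z  ✓
              • err:
                Z vs Z  ✓
          • ok:
            offer{more,stop,ack} vs select{more,stop,ack}  ✓ same labels
              • more:
                Z vs Z  ✓
              • stop:
                Z vs Z  ✓
              • ack:
                Z vs Z  ✓
      • more:
        recv[Bool] vs send[Bool]  ✓
          recv[Unit] vs send[Unit]  ✓
            Z vs Z  ✓
      • ok:
        send[Str] vs recv[Str]  ✓
          recv[Int] vs send[Int]  ✓
            Z vs Z  ✓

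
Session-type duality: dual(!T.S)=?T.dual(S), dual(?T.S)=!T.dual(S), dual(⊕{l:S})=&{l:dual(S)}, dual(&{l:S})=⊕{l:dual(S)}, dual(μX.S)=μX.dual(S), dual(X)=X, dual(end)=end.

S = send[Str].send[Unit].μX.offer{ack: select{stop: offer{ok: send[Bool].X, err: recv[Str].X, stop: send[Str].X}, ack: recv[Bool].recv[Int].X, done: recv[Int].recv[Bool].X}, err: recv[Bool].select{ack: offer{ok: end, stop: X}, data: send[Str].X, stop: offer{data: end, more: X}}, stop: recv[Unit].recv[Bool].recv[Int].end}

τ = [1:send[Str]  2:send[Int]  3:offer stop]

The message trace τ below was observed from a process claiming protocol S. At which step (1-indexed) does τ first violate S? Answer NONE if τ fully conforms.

@1 send[Str]  ✓  now at send[Unit].μX.…
@2 got send[Int], protocol expects send[Unit]  ✗

2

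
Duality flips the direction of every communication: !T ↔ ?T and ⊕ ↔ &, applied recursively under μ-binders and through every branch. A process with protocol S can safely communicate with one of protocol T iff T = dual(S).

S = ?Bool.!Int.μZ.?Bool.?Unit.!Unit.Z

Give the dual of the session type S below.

?Bool = !Bool
  !Int = ?Int
    μZ = μZ  (μ self-dual)
      ?Bool = !Bool
        ?Unit = !Unit
          !Unit = ?Unit
            Z self-dual

!Bool.?Int.μZ.!Bool.!Unit.?Unit.Z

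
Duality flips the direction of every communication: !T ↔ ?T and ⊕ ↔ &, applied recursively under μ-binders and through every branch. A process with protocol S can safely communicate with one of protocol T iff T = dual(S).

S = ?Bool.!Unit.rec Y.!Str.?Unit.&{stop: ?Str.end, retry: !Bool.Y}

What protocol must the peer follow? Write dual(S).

!Bool.?Unit.rec Y.?Str.!Unit.+{stop: !Str.end, retry: ?Bool.Y}

?Bool → !Bool
  !Unit → ?Unit
    rec Y → rec Y  (rec unchanged)
      !Str → ?Str
        ?Unit → !Unit
          &{stop,retry} → +{stop,retry}  (offer→select)
            [stop]
              ?Str → !Str
                dual(end) = end
            [retry]
              !Bool → ?Bool
                dual(Y) = Y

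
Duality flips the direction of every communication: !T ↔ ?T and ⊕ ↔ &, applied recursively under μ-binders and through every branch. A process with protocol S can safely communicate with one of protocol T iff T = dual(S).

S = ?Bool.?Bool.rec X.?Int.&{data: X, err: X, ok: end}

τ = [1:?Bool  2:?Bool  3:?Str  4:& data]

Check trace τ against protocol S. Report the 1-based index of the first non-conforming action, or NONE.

[1] ?Bool  ok  state: ?Bool.rec X.…
[2] ?Bool  ok  state: rec X.…
[3] got ?Str, protocol expects ?Int  ✗

3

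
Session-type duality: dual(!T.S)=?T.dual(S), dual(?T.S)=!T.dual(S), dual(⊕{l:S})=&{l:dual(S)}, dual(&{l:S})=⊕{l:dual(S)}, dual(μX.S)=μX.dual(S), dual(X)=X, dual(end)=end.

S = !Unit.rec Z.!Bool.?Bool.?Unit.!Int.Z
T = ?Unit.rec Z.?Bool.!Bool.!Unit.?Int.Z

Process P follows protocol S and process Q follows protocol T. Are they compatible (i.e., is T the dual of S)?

!Unit vs ?Unit  ✓
  rec Z vs rec Z  ✓ (rec unchanged)
    !Bool vs ?Bool  ✓
      ?Bool vs !Bool  ✓
        ?Unit vs !Unit  ✓
          !Int vs ?Int  ✓
            Z vs Z  ✓

YES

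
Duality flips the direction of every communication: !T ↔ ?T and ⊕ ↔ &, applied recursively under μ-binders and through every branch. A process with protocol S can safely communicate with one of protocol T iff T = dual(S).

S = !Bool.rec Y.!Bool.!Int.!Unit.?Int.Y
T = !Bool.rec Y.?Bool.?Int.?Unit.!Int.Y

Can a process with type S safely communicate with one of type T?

NO

!Bool ‖ !Bool  ✗ same direction on both sides — not dual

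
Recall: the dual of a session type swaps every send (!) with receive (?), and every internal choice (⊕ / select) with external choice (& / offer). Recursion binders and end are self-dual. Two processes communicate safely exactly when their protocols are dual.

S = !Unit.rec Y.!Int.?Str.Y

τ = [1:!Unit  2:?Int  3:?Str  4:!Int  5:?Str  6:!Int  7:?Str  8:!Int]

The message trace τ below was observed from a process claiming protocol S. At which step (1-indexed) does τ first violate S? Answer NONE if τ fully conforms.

@1 !Unit  match  residual = rec Y.…
@2 got ?Int, protocol expects !Int  ✗

2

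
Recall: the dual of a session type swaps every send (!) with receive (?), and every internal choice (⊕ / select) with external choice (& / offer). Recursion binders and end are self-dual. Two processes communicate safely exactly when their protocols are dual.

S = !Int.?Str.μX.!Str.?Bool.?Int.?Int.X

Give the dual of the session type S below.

?Int.!Str.μX.?Str.!Bool.!Int.!Int.X

!Int ↦ ?Int
  ?Str ↦ !Str
    μX ↦ μX  (μ self-dual)
      !Str ↦ ?Str
        ?Bool ↦ !Bool
          ?Int ↦ !Int
            ?Int ↦ !Int
              X self-dual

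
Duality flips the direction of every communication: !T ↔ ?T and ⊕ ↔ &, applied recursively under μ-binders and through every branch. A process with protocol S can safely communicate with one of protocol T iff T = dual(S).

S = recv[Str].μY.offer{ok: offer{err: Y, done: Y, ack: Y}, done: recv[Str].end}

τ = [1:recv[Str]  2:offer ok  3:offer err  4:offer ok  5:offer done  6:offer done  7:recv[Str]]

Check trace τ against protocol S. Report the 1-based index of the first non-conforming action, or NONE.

NONE

step 1: recv[Str]  ✓  state: μY.…
step 2: offer ok  ✓  state: offer{err: μY.…, done: μY.…, ack: μY.…}
step 3: offer err  ✓  state: μY.…
step 4: offer ok  ✓  state: offer{err: μY.…, done: μY.…, ack: μY.…}
step 5: offer done  ✓  state: μY.…
step 6: offer done  ✓  state: recv[Str].end
step 7: recv[Str]  ✓  state: end
τ conforms to S (length 7)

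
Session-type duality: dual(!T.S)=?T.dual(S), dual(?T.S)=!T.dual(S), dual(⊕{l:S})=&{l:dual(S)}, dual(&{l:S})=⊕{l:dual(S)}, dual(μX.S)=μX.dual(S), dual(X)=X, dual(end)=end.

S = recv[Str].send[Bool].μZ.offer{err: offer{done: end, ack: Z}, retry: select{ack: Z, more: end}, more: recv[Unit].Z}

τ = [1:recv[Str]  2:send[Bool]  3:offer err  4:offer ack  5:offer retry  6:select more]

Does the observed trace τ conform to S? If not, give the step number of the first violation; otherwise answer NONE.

step 1: recv[Str]  ✓  cont: send[Bool].μZ.…
step 2: send[Bool]  ✓  cont: μZ.…
step 3: offer err  ✓  cont: offer{done: end, ack: μZ.…}
step 4: offer ack  ✓  cont: μZ.…
step 5: offer retry  ✓  cont: select{ack: μZ.…, more: end}
step 6: select more  ✓  cont: end
all 6 steps conform

NONE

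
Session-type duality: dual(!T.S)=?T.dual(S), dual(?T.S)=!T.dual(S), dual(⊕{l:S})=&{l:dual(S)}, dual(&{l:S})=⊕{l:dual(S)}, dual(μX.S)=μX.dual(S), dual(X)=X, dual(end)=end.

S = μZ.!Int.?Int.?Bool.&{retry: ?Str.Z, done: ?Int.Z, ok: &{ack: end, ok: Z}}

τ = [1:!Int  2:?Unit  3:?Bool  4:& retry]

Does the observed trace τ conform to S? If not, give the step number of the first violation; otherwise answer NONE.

2

step 1: !Int  ✓  residual = ?Int.?Bool.&{retry: ?Str.μZ.…, done: ?Int.μZ.…, ok: &{ack: end, ok: μZ.…}}
step 2: got ?Unit, protocol expects ?Int  ✗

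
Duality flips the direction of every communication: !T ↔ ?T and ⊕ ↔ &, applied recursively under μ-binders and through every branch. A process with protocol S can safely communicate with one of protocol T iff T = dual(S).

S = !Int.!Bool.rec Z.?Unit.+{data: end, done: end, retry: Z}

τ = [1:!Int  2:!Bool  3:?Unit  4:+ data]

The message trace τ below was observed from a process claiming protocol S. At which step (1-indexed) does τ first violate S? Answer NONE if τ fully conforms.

NONE

step 1: !Int  match  residual = !Bool.rec Z.…
step 2: !Bool  match  residual = rec Z.…
step 3: ?Unit  match  residual = +{data: end, done: end, retry: rec Z.…}
step 4: + data  match  residual = end
trace exhausted — no violation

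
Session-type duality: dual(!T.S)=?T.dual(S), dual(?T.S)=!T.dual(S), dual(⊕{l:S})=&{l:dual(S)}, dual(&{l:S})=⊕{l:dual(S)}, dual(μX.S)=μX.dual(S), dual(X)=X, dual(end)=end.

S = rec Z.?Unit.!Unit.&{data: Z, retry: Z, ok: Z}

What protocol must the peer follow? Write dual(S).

rec Z.!Unit.?Unit.+{data: Z, retry: Z, ok: Z}

rec Z ↦ rec Z  (μ self-dual)
  ?Unit ↦ !Unit
    !Unit ↦ ?Unit
      &{data,retry,ok} ↦ +{data,retry,ok}  (offer→select)
        [data]
          dual(Z) = Z
        [retry]
          dual(Z) = Z
        [ok]
          dual(Z) = Z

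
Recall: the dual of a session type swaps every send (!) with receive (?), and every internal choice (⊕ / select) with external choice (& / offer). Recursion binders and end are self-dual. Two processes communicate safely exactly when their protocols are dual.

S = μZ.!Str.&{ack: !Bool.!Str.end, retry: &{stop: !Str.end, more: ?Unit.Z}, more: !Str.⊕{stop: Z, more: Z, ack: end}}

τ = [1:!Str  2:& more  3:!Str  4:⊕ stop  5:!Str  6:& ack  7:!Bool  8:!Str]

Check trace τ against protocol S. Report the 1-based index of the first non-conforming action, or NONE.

[1] !Str  ✓  residual = &{ack: !Bool.!Str.end, retry: &{stop: !Str.end, more: ?Unit.μZ.…}, more: !Str.⊕{stop: μZ.…, more: μZ.…, ack: end}}
[2] & more  ✓  residual = !Str.⊕{stop: μZ.…, more: μZ.…, ack: end}
[3] !Str  ✓  residual = ⊕{stop: μZ.…, more: μZ.…, ack: end}
[4] ⊕ stop  ✓  residual = μZ.…
[5] !Str  ✓  residual = &{ack: !Bool.!Str.end, retry: &{stop: !Str.end, more: ?Unit.μZ.…}, more: !Str.⊕{stop: μZ.…, more: μZ.…, ack: end}}
[6] & ack  ✓  residual = !Bool.!Str.end
[7] !Bool  ✓  residual = !Str.end
[8] !Str  ✓  residual = end
all 8 steps conform

NONE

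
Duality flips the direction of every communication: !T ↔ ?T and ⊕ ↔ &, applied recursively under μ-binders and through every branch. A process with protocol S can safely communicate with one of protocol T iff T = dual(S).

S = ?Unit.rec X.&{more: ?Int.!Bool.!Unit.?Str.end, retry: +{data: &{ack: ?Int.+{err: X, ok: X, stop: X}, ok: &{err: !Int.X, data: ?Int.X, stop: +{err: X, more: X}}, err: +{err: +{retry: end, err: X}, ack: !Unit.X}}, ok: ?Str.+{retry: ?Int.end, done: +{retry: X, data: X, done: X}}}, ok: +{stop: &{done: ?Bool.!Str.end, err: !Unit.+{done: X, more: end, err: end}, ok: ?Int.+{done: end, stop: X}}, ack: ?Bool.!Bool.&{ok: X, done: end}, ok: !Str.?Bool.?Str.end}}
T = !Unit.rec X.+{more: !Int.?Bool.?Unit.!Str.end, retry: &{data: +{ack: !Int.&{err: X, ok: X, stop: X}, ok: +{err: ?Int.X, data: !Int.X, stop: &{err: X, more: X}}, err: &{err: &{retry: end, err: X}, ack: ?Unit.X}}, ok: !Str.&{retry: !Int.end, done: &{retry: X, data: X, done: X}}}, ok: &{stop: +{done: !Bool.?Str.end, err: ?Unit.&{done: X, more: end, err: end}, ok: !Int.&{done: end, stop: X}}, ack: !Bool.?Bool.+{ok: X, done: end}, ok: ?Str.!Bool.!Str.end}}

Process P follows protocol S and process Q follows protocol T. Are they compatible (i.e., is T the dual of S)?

?Unit ‖ !Unit  ok
  rec X ‖ rec X  ok (μ self-dual)
    &{more,retry,ok} ‖ +{more,retry,ok}  ok label sets agree
      [more]
        ?Int ‖ !Int  ok
          !Bool ‖ ?Bool  ok
            !Unit ‖ ?Unit  ok
              ?Str ‖ !Str  ok
                end ‖ end  ok
      [retry]
        +{data,ok} ‖ &{data,ok}  ok label sets agree
          [data]
            &{ack,ok,err} ‖ +{ack,ok,err}  ok label sets agree
              [ack]
                ?Int ‖ !Int  ok
                  +{err,ok,stop} ‖ &{err,ok,stop}  ok label sets agree
                    [err]
                      X ‖ X  ok
                    [ok]
                      X ‖ X  ok
                    [stop]
                      X ‖ X  ok
              [ok]
                &{err,data,stop} ‖ +{err,data,stop}  ok label sets agree
                  [err]
                    !Int ‖ ?Int  ok
                      X ‖ X  ok
                  [data]
                    ?Int ‖ !Int  ok
                      X ‖ X  ok
                  [stop]
                    +{err,more} ‖ &{err,more}  ok label sets agree
                      [err]
                        X ‖ X  ok
                      [more]
                        X ‖ X  ok
              [err]
                +{err,ack} ‖ &{err,ack}  ok label sets agree
                  [err]
                    +{retry,err} ‖ &{retry,err}  ok label sets agree
                      [retry]
                        end ‖ end  ok
                      [err]
                        X ‖ X  ok
                  [ack]
                    !Unit ‖ ?Unit  ok
                      X ‖ X  ok
          [ok]
            ?Str ‖ !Str  ok
              +{retry,done} ‖ &{retry,done}  ok label sets agree
                [retry]
                  ?Int ‖ !Int  ok
                    end ‖ end  ok
                [done]
                  +{retry,data,done} ‖ &{retry,data,done}  ok label sets agree
                    [retry]
                      X ‖ X  ok
                    [data]
                      X ‖ X  ok
                    [done]
                      X ‖ X  ok
      [ok]
        +{stop,ack,ok} ‖ &{stop,ack,ok}  ok label sets agree
          [stop]
            &{done,err,ok} ‖ +{done,err,ok}  ok label sets agree
              [done]
                ?Bool ‖ !Bool  ok
                  !Str ‖ ?Str  ok
                    end ‖ end  ok
              [err]
                !Unit ‖ ?Unit  ok
                  +{done,more,err} ‖ &{done,more,err}  ok label sets agree
                    [done]
                      X ‖ X  ok
                    [more]
                      end ‖ end  ok
                    [err]
                      end ‖ end  ok
              [ok]
                ?Int ‖ !Int  ok
                  +{done,stop} ‖ &{done,stop}  ok label sets agree
                    [done]
                      end ‖ end  ok
                    [stop]
                      X ‖ X  ok
          [ack]
            ?Bool ‖ !Bool  ok
              !Bool ‖ ?Bool  ok
                &{ok,done} ‖ +{ok,done}  ok label sets agree
                  [ok]
                    X ‖ X  ok
                  [done]
                    end ‖ end  ok
          [ok]
            !Str ‖ ?Str  ok
              ?Bool ‖ !Bool  ok
                ?Str ‖ !Str  ok
                  end ‖ end  ok

YES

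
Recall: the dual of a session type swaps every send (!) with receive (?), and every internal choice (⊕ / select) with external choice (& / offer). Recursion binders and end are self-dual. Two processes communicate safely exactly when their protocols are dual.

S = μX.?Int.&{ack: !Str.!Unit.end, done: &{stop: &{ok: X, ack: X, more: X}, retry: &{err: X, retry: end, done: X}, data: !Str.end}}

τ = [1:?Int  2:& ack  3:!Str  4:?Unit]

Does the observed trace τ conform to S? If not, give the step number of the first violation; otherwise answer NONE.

[1] ?Int  ✓  now at &{ack: !Str.!Unit.end, done: &{stop: &{ok: μX.…, ack: μX.…, more: μX.…}, retry: &{err: μX.…, retry: end, done: μX.…}, data: !Str.end}}
[2] & ack  ✓  now at !Str.!Unit.end
[3] !Str  ✓  now at !Unit.end
[4] got ?Unit, protocol expects !Unit  ✗

4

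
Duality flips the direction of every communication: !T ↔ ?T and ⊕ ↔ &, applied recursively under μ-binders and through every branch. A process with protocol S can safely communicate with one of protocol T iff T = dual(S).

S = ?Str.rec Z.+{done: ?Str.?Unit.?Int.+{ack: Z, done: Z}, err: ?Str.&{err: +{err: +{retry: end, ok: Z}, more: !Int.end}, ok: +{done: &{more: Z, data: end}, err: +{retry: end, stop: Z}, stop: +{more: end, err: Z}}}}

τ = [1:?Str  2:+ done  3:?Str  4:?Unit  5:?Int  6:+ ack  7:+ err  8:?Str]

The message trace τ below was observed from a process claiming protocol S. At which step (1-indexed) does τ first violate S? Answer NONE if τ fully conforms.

NONE

step 1: ?Str  ok  now at rec Z.…
step 2: + done  ok  now at ?Str.?Unit.?Int.+{ack: rec Z.…, done: rec Z.…}
step 3: ?Str  ok  now at ?Unit.?Int.+{ack: rec Z.…, done: rec Z.…}
step 4: ?Unit  ok  now at ?Int.+{ack: rec Z.…, done: rec Z.…}
step 5: ?Int  ok  now at +{ack: rec Z.…, done: rec Z.…}
step 6: + ack  ok  now at rec Z.…
step 7: + err  ok  now at ?Str.&{err: +{err: +{retry: end, ok: rec Z.…}, more: !Int.end}, ok: +{done: &{more: rec Z.…, data: end}, err: +{retry: end, stop: rec Z.…}, stop: +{more: end, err: rec Z.…}}}
step 8: ?Str  ok  now at &{err: +{err: +{retry: end, ok: rec Z.…}, more: !Int.end}, ok: +{done: &{more: rec Z.…, data: end}, err: +{retry: end, stop: rec Z.…}, stop: +{more: end, err: rec Z.…}}}
trace exhausted — no violation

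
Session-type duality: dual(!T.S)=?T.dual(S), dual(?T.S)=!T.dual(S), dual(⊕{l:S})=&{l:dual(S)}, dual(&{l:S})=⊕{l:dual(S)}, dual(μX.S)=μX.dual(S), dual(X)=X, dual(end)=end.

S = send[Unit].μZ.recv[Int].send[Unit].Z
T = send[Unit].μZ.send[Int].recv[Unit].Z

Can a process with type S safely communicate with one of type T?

NO

send[Unit] | send[Unit]  ✗ same direction on both sides — not dual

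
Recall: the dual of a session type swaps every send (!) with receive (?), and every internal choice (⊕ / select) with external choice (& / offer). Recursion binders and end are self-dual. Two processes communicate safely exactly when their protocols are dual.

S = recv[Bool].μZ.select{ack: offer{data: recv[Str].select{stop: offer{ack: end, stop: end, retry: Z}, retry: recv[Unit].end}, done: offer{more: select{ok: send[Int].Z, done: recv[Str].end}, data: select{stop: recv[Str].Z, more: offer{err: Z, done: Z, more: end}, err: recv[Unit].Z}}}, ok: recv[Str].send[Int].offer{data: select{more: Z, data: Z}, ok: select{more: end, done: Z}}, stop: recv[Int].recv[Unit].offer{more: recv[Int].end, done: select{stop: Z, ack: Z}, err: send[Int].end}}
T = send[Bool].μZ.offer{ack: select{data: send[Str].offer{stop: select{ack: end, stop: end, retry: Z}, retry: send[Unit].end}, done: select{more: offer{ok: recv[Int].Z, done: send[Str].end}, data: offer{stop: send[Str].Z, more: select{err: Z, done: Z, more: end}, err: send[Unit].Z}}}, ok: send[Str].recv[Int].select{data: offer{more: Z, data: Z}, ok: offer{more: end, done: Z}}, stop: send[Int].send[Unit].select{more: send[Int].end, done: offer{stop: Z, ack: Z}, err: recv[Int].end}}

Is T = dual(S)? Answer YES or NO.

recv[Bool] vs send[Bool]  match
  μZ vs μZ  match (μ self-dual)
    select{ack,ok,stop} vs offer{ack,ok,stop}  match same labels
      • ack:
        offer{data,done} vs select{data,done}  match same labels
          • data:
            recv[Str] vs send[Str]  match
              select{stop,retry} vs offer{stop,retry}  match same labels
                • stop:
                  offer{ack,stop,retry} vs select{ack,stop,retry}  match same labels
                    • ack:
                      end vs end  match
                    • stop:
                      end vs end  match
                    • retry:
                      Z vs Z  match
                • retry:
                  recv[Unit] vs send[Unit]  match
                    end vs end  match
          • done:
            offer{more,data} vs select{more,data}  match same labels
              • more:
                select{ok,done} vs offer{ok,done}  match same labels
                  • ok:
                    send[Int] vs recv[Int]  match
                      Z vs Z  match
                  • done:
                    recv[Str] vs send[Str]  match
                      end vs end  match
              • data:
                select{stop,more,err} vs offer{stop,more,err}  match same labels
                  • stop:
                    recv[Str] vs send[Str]  match
                      Z vs Z  match
                  • more:
                    offer{err,done,more} vs select{err,done,more}  match same labels
                      • err:
                        Z vs Z  match
                      • done:
                        Z vs Z  match
                      • more:
                        end vs end  match
                  • err:
                    recv[Unit] vs send[Unit]  match
                      Z vs Z  match
      • ok:
        recv[Str] vs send[Str]  match
          send[Int] vs recv[Int]  match
            offer{data,ok} vs select{data,ok}  match same labels
              • data:
                select{more,data} vs offer{more,data}  match same labels
                  • more:
                    Z vs Z  match
                  • data:
                    Z vs Z  match
              • ok:
                select{more,done} vs offer{more,done}  match same labels
                  • more:
                    end vs end  match
                  • done:
                    Z vs Z  match
      • stop:
        recv[Int] vs send[Int]  match
          recv[Unit] vs send[Unit]  match
            offer{more,done,err} vs select{more,done,err}  match same labels
              • more:
                recv[Int] vs send[Int]  match
                  end vs end  match
              • done:
                select{stop,ack} vs offer{stop,ack}  match same labels
                  • stop:
                    Z vs Z  match
                  • ack:
                    Z vs Z  match
              • err:
                send[Int] vs recv[Int]  match
                  end vs end  match

YES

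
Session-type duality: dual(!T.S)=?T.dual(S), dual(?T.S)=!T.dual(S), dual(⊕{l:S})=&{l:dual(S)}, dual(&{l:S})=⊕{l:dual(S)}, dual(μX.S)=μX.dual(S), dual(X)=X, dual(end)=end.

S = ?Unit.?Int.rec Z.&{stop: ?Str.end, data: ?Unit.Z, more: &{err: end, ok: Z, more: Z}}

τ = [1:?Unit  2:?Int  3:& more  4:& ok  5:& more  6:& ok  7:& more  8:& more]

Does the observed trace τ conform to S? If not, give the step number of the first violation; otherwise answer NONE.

NONE

step 1: ?Unit  match  cont: ?Int.rec Z.…
step 2: ?Int  match  cont: rec Z.…
step 3: & more  match  cont: &{err: end, ok: rec Z.…, more: rec Z.…}
step 4: & ok  match  cont: rec Z.…
step 5: & more  match  cont: &{err: end, ok: rec Z.…, more: rec Z.…}
step 6: & ok  match  cont: rec Z.…
step 7: & more  match  cont: &{err: end, ok: rec Z.…, more: rec Z.…}
step 8: & more  match  cont: rec Z.…
trace exhausted — no violation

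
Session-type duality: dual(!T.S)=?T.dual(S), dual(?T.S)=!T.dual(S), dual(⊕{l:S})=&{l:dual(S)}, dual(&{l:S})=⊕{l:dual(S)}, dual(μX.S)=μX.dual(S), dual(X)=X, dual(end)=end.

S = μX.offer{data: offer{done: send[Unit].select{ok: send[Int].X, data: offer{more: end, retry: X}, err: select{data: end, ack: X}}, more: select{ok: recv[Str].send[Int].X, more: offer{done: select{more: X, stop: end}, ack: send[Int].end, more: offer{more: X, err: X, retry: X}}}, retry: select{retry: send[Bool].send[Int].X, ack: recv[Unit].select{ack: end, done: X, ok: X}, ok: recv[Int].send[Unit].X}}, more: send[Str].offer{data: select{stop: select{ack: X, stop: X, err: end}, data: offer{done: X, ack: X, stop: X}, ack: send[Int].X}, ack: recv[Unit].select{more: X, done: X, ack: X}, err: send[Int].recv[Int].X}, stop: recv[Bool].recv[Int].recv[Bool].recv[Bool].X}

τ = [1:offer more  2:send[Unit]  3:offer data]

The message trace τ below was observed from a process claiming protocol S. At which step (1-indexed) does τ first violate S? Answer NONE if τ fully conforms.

2

@1 offer more  ✓  cont: send[Str].offer{data: select{stop: select{ack: μX.…, stop: μX.…, err: end}, data: offer{done: μX.…, ack: μX.…, stop: μX.…}, ack: send[Int].μX.…}, ack: recv[Unit].select{more: μX.…, done: μX.…, ack: μX.…}, err: send[Int].recv[Int].μX.…}
@2 got send[Unit], protocol expects send[Str]  ✗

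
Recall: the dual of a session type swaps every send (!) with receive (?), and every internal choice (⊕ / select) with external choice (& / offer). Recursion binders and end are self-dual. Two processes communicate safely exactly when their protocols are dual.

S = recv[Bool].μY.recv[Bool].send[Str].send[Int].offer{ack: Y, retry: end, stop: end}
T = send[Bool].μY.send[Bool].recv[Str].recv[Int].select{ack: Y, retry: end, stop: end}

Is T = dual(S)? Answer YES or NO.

YES

recv[Bool] | send[Bool]  match
  μY | μY  match (binder kept)
    recv[Bool] | send[Bool]  match
      send[Str] | recv[Str]  match
        send[Int] | recv[Int]  match
          offer{ack,retry,stop} | select{ack,retry,stop}  match same labels
            [ack]
              Y | Y  match
            [retry]
              end | end  match
            [stop]
              end | end  match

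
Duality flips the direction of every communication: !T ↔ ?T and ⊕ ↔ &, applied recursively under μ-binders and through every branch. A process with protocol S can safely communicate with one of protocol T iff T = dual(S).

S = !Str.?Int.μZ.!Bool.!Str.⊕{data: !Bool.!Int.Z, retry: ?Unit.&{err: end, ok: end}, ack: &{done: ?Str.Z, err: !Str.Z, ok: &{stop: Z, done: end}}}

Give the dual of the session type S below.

!Str → ?Str
  ?Int → !Int
    μZ → μZ  (rec unchanged)
      !Bool → ?Bool
        !Str → ?Str
          ⊕{data,retry,ack} → &{data,retry,ack}  (internal→external)
            • data:
              !Bool → ?Bool
                !Int → ?Int
                  dual(Z) = Z
            • retry:
              ?Unit → !Unit
                &{err,ok} → ⊕{err,ok}  (external→internal)
                  • err:
                    dual(end) = end
                  • ok:
                    dual(end) = end
            • ack:
              &{done,err,ok} → ⊕{done,err,ok}  (external→internal)
                • done:
                  ?Str → !Str
                    dual(Z) = Z
                • err:
                  !Str → ?Str
                    dual(Z) = Z
                • ok:
                  &{stop,done} → ⊕{stop,done}  (external→internal)
                    • stop:
                      dual(Z) = Z
                    • done:
                      dual(end) = end

?Str.!Int.μZ.?Bool.?Str.&{data: ?Bool.?Int.Z, retry: !Unit.⊕{err: end, ok: end}, ack: ⊕{done: !Str.Z, err: ?Str.Z, ok: ⊕{stop: Z, done: end}}}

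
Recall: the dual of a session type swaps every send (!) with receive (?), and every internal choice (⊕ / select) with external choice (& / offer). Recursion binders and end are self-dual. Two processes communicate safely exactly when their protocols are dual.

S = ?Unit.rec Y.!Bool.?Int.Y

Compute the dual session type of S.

!Unit.rec Y.?Bool.!Int.Y

?Unit → !Unit
  rec Y → rec Y  (μ self-dual)
    !Bool → ?Bool
      ?Int → !Int
        Y ↦ Y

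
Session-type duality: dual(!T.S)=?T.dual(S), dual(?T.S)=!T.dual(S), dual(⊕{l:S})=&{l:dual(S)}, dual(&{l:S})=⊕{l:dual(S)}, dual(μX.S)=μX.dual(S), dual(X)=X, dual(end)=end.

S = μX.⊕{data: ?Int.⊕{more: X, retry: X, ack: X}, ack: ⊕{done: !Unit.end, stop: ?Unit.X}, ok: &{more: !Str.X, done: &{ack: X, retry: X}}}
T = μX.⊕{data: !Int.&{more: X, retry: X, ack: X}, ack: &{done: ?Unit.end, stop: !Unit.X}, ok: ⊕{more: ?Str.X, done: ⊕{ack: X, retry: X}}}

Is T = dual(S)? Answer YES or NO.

NO

μX vs μX  match (rec unchanged)
  ⊕{data,ack,ok} vs ⊕{data,ack,ok}  ✗ choice polarity not flipped — not dual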